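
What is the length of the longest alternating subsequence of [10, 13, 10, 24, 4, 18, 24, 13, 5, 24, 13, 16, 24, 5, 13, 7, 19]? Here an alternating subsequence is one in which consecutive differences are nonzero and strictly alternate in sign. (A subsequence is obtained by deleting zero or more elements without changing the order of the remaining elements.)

14

A longest alternating subsequence is 10, 13, 10, 24, 4, 18, 13, 24, 13, 16, 5, 13, 7, 19 (positions 1,2,3,4,5,6,8,10,11,12,14,15,16,17); its 13 consecutive differences strictly alternate in sign, and length 14 is optimal.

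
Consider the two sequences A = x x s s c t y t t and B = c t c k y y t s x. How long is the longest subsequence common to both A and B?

4

A longest common subsequence is ctyt (length 4); the LCS DP confirms no longer common subsequence exists.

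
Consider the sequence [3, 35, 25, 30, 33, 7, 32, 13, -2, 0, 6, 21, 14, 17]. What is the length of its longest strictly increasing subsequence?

One longest increasing subsequence is 3, 7, 13, 14, 17 (positions 1,6,8,13,14), of length 5; no longer one exists.

5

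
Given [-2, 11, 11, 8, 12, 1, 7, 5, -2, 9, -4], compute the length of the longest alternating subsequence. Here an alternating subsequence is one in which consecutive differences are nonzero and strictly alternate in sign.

A longest alternating subsequence is -2, 11, 8, 12, 1, 7, 5, 9, -4 (positions 1,2,4,5,6,7,8,10,11); its 8 consecutive differences strictly alternate in sign, and length 9 is optimal.

9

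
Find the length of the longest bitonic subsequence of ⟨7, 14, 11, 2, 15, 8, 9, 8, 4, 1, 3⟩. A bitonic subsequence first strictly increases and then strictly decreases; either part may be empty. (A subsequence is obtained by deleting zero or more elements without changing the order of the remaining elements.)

7

One longest bitonic subsequence is 7, 14, 11, 9, 8, 4, 3 (positions 1,2,3,7,8,9,11): it rises to 14 then falls. Length 7 is optimal.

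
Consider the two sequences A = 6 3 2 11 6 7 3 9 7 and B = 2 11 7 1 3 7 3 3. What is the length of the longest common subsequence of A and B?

5

Backtracking the LCS table gives one alignment: 2 (A3,B1) → 11 (A4,B2) → 7 (A6,B3) → 3 (A7,B5) → 7 (A9,B6).
So the longest common subsequence has length 5.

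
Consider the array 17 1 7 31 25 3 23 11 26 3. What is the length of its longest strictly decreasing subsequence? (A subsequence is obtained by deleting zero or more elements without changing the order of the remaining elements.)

5

Scanning left to right, the best length ending at each element is: 17→1, 1→2, 7→2, 31→1, 25→2, 3→3, 23→3, 11→4, 26→2, 3→5.
So the longest decreasing subsequence has length 5, e.g. 31, 25, 23, 11, 3.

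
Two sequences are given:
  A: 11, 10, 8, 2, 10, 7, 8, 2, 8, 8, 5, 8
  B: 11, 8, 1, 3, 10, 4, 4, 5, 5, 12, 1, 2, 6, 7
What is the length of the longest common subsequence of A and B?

4

A longest common subsequence is 11, 10, 2, 7 (length 4); the LCS DP confirms no longer common subsequence exists.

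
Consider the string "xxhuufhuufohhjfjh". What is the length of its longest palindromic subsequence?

One longest palindromic subsequence is hfhuuhfh (positions 3,6,7,8,9,13,15,17); it reads the same forward and backward, and the interval DP gives dp[1][17] = 8.

8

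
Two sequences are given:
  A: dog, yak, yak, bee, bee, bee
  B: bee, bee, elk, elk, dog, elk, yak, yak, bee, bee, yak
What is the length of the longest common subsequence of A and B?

5

Backtracking the LCS table gives one alignment: dog (A1,B5) → yak (A2,B7) → yak (A3,B8) → bee (A4,B9) → bee (A5,B10).
So the longest common subsequence has length 5.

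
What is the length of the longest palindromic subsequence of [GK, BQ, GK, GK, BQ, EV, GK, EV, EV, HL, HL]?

6

One longest palindromic subsequence is GK BQ GK GK BQ GK (positions 1,2,3,4,5,7); it reads the same forward and backward, and the interval DP gives dp[1][11] = 6.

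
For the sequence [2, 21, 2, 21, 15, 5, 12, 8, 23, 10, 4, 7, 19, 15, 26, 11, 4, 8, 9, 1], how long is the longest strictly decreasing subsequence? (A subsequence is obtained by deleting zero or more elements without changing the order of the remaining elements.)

Scanning left to right, the best length ending at each element is: 2→1, 21→1, 2→2, 21→1, 15→2, 5→3, 12→3, 8→4, 23→1, 10→4, 4→5, 7→5, 19→2, 15→3, 26→1, 11→4, 4→6, 8→5, 9→5, 1→7.
So the longest decreasing subsequence has length 7, e.g. 21, 15, 12, 8, 7, 4, 1.

7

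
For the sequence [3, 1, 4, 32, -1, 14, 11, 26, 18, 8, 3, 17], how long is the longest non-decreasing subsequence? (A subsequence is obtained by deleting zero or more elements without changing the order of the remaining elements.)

4

Scanning left to right, the best length ending at each element is: 3→1, 1→1, 4→2, 32→3, -1→1, 14→3, 11→3, 26→4, 18→4, 8→3, 3→2, 17→4.
So the longest non-decreasing subsequence has length 4, e.g. 3, 4, 14, 26.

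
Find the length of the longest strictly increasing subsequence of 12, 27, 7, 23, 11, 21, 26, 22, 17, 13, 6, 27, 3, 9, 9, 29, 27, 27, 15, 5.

Let dp[i] be the longest increasing subsequence ending at position i. Then dp = [1, 2, 1, 2, 2, 3, 4, 4, 3, 3, 1, 5, 1, 2, 2, 6, 5, 5, 4, 2].
The maximum is 6; one witness is 7, 11, 21, 26, 27, 29 at positions 3,5,6,7,12,16.

6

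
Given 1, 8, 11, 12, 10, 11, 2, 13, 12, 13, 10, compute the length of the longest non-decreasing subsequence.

Let dp[i] be the longest non-decreasing subsequence ending at position i. Then dp = [1, 2, 3, 4, 3, 4, 2, 5, 5, 6, 4].
The maximum is 6; one witness is 1, 8, 11, 12, 13, 13 at positions 1,2,3,4,8,10.

6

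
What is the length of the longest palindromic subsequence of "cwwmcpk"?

4

One longest palindromic subsequence is cwwc (positions 1,2,3,5); it reads the same forward and backward, and the interval DP gives dp[1][7] = 4.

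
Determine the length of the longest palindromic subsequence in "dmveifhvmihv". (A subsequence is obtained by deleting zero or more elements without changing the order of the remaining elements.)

5

Using dp[i][j] = 2 + dp[i+1][j−1] if the ends match, else max(dp[i+1][j], dp[i][j−1]):
dp[1][12] = 5. A witness is vhihv at positions 3,7,10,11,12.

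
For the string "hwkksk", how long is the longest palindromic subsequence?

One longest palindromic subsequence is ksk (positions 3,5,6); it reads the same forward and backward, and the interval DP gives dp[1][6] = 3.

3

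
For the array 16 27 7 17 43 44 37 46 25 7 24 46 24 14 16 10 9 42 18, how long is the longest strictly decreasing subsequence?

One longest decreasing subsequence is 43, 37, 25, 24, 14, 10, 9 (positions 5,7,9,11,14,16,17), of length 7; no longer one exists.

7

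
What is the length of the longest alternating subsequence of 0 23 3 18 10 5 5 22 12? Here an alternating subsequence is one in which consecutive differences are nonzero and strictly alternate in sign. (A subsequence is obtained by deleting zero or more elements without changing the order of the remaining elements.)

A longest alternating subsequence is 0, 23, 3, 18, 10, 22, 12 (positions 1,2,3,4,5,8,9); its 6 consecutive differences strictly alternate in sign, and length 7 is optimal.

7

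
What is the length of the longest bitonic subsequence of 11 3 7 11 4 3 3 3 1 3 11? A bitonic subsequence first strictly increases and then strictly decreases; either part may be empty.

6

One longest bitonic subsequence is 3, 7, 11, 4, 3, 1 (positions 2,3,4,5,8,9): it rises to 11 then falls. Length 6 is optimal.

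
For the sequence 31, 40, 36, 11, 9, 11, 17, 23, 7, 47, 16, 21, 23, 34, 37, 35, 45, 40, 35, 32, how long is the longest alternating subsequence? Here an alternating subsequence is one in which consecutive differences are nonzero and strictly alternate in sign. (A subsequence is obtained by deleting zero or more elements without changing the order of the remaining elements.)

A longest alternating subsequence is 31, 40, 9, 11, 7, 47, 16, 37, 35, 45, 40 (positions 1,2,5,6,9,10,11,15,16,17,18); its 10 consecutive differences strictly alternate in sign, and length 11 is optimal.

11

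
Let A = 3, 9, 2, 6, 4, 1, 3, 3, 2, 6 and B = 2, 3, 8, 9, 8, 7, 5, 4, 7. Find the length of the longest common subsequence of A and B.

Backtracking the LCS table gives one alignment: 3 (A1,B2) → 9 (A2,B4) → 4 (A5,B8).
So the longest common subsequence has length 3.

3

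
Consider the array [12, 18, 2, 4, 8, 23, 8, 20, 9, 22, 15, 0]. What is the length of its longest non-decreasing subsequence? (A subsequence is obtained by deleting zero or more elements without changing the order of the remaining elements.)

One longest non-decreasing subsequence is 2, 4, 8, 8, 20, 22 (positions 3,4,5,7,8,10), of length 6; no longer one exists.

6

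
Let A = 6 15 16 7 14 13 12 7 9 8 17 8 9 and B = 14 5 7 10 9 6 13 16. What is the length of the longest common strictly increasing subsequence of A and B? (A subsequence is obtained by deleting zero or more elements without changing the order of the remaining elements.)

2

A longest common strictly increasing subsequence is 7, 9 (length 2); it appears in order in both A and B, and no longer such subsequence exists.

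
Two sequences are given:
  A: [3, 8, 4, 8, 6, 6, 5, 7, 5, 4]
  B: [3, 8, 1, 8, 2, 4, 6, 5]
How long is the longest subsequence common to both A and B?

5

A longest common subsequence is 3, 8, 4, 6, 5 (length 5); the LCS DP confirms no longer common subsequence exists.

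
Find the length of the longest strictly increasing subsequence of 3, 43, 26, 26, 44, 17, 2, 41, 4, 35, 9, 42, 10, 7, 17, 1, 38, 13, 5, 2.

6

Let dp[i] be the longest increasing subsequence ending at position i. Then dp = [1, 2, 2, 2, 3, 2, 1, 3, 2, 3, 3, 4, 4, 3, 5, 1, 6, 5, 3, 2].
The maximum is 6; one witness is 3, 4, 9, 10, 17, 38 at positions 1,9,11,13,15,17.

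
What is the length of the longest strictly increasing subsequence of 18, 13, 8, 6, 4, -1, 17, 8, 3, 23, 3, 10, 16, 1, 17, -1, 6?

Let dp[i] be the longest increasing subsequence ending at position i. Then dp = [1, 1, 1, 1, 1, 1, 2, 2, 2, 3, 2, 3, 4, 2, 5, 1, 3].
The maximum is 5; one witness is 6, 8, 10, 16, 17 at positions 4,8,12,13,15.

5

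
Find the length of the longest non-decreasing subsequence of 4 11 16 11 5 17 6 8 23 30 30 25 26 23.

One longest non-decreasing subsequence is 4, 11, 16, 17, 23, 30, 30 (positions 1,2,3,6,9,10,11), of length 7; no longer one exists.

7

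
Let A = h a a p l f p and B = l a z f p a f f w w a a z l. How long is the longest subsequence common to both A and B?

3

Backtracking the LCS table gives one alignment: a (A2,B11) → a (A3,B12) → l (A5,B14).
So the longest common subsequence has length 3.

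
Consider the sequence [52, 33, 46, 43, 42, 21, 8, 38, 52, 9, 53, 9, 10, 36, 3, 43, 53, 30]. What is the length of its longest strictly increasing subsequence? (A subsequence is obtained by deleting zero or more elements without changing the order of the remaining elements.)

6

One longest increasing subsequence is 8, 9, 10, 36, 43, 53 (positions 7,10,13,14,16,17), of length 6; no longer one exists.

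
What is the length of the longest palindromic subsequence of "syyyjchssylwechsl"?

One longest palindromic subsequence is shsshs (positions 1,7,8,9,15,16); it reads the same forward and backward, and the interval DP gives dp[1][17] = 6.

6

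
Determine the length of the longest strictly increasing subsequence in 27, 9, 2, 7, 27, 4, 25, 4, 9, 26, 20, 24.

5

Scanning left to right, the best length ending at each element is: 27→1, 9→1, 2→1, 7→2, 27→3, 4→2, 25→3, 4→2, 9→3, 26→4, 20→4, 24→5.
So the longest increasing subsequence has length 5, e.g. 2, 7, 9, 20, 24.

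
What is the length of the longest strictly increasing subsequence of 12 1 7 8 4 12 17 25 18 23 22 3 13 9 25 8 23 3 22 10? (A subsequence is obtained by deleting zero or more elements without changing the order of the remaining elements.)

Let dp[i] be the longest increasing subsequence ending at position i. Then dp = [1, 1, 2, 3, 2, 4, 5, 6, 6, 7, 7, 2, 5, 4, 8, 3, 8, 2, 7, 5].
The maximum is 8; one witness is 1, 7, 8, 12, 17, 18, 23, 25 at positions 2,3,4,6,7,9,10,15.

8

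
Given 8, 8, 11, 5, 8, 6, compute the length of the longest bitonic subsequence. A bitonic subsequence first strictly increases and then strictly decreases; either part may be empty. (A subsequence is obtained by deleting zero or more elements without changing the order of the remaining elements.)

Let inc[i] be the LIS ending at i and dec[i] the longest strictly decreasing subsequence starting at i. inc = [1, 1, 2, 1, 2, 2], dec = [2, 2, 3, 1, 2, 1].
max_i inc[i]+dec[i]−1 = 4, with one witness 8, 11, 8, 6.

4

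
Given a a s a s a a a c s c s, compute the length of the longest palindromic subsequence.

One longest palindromic subsequence is ssaaass (positions 3,5,6,7,8,10,12); it reads the same forward and backward, and the interval DP gives dp[1][12] = 7.

7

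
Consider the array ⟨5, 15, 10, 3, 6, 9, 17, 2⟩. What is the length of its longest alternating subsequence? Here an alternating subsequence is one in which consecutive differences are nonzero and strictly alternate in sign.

A longest alternating subsequence is 5, 15, 3, 6, 2 (positions 1,2,4,5,8); its 4 consecutive differences strictly alternate in sign, and length 5 is optimal.

5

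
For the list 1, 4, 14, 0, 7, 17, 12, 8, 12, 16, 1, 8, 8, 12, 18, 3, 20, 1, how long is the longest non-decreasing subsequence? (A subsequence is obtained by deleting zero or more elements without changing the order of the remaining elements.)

Scanning left to right, the best length ending at each element is: 1→1, 4→2, 14→3, 0→1, 7→3, 17→4, 12→4, 8→4, 12→5, 16→6, 1→2, 8→5, 8→6, 12→7, 18→8, 3→3, 20→9, 1→3.
So the longest non-decreasing subsequence has length 9, e.g. 1, 4, 7, 8, 8, 8, 12, 18, 20.

9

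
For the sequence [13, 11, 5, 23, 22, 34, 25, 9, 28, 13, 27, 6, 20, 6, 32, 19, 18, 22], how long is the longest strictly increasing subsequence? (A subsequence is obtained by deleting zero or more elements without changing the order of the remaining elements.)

5

Scanning left to right, the best length ending at each element is: 13→1, 11→1, 5→1, 23→2, 22→2, 34→3, 25→3, 9→2, 28→4, 13→3, 27→4, 6→2, 20→4, 6→2, 32→5, 19→4, 18→4, 22→5.
So the longest increasing subsequence has length 5, e.g. 13, 23, 25, 28, 32.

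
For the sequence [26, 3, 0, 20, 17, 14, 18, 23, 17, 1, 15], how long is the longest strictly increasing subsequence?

4

One longest increasing subsequence is 3, 17, 18, 23 (positions 2,5,7,8), of length 4; no longer one exists.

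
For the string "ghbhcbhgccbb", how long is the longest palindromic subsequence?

Using dp[i][j] = 2 + dp[i+1][j−1] if the ends match, else max(dp[i+1][j], dp[i][j−1]):
dp[1][12] = 7. A witness is ghbcbhg at positions 1,2,3,5,6,7,8.

7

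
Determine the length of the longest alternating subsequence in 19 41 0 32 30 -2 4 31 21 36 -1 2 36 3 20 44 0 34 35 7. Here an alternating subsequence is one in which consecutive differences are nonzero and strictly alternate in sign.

Track the best alternating length ending on an up-step vs a down-step at each position: up/down = 1/1, 2/1, 1/3, 4/3, 4/5, 1/5, 6/5, 6/5, 6/7, 8/3, 6/9, 10/9, 10/3, 10/11, 12/11, 12/1, 10/13, 14/13, 14/13, 14/15.
The maximum over both is 15; one such subsequence is 19, 41, 0, 32, 30, 31, 21, 36, -1, 36, 3, 20, 0, 34, 7.

15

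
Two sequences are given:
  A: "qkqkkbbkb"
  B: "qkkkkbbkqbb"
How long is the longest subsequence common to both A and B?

8

A longest common subsequence is qkkkbbkb (length 8); the LCS DP confirms no longer common subsequence exists.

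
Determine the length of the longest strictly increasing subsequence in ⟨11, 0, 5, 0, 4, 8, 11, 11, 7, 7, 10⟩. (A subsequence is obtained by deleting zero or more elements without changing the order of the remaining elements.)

4

Scanning left to right, the best length ending at each element is: 11→1, 0→1, 5→2, 0→1, 4→2, 8→3, 11→4, 11→4, 7→3, 7→3, 10→4.
So the longest increasing subsequence has length 4, e.g. 0, 5, 8, 11.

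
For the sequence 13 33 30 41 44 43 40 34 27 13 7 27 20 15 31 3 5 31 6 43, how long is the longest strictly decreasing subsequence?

8

One longest decreasing subsequence is 44, 43, 40, 34, 27, 13, 7, 3 (positions 5,6,7,8,9,10,11,16), of length 8; no longer one exists.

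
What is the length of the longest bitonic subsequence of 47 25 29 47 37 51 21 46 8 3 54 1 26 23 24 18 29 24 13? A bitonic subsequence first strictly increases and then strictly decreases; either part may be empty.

9

Let inc[i] be the LIS ending at i and dec[i] the longest strictly decreasing subsequence starting at i. inc = [1, 1, 2, 3, 3, 4, 1, 4, 1, 1, 5, 1, 2, 2, 3, 2, 4, 3, 2], dec = [6, 5, 5, 6, 5, 6, 4, 5, 3, 2, 5, 1, 4, 3, 3, 2, 3, 2, 1].
max_i inc[i]+dec[i]−1 = 9, with one witness 25, 29, 47, 51, 46, 26, 24, 18, 13.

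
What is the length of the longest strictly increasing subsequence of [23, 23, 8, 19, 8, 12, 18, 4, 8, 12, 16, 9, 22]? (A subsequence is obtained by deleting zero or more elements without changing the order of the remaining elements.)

Scanning left to right, the best length ending at each element is: 23→1, 23→1, 8→1, 19→2, 8→1, 12→2, 18→3, 4→1, 8→2, 12→3, 16→4, 9→3, 22→5.
So the longest increasing subsequence has length 5, e.g. 4, 8, 12, 16, 22.

5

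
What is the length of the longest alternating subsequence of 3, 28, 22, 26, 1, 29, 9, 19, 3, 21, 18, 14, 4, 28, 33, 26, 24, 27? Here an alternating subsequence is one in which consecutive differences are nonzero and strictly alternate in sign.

Track the best alternating length ending on an up-step vs a down-step at each position: up/down = 1/1, 2/1, 2/3, 4/3, 1/5, 6/1, 6/7, 8/7, 6/9, 10/7, 10/11, 10/11, 10/11, 12/7, 12/1, 12/13, 12/13, 14/13.
The maximum over both is 14; one such subsequence is 3, 28, 22, 26, 1, 29, 9, 19, 3, 21, 18, 28, 26, 27.

14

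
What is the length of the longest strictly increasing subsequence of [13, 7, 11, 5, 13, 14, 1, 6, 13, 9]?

Scanning left to right, the best length ending at each element is: 13→1, 7→1, 11→2, 5→1, 13→3, 14→4, 1→1, 6→2, 13→3, 9→3.
So the longest increasing subsequence has length 4, e.g. 7, 11, 13, 14.

4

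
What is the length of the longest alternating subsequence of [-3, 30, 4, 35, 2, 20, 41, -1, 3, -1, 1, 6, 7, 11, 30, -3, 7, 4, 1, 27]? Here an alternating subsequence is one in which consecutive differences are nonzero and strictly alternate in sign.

Track the best alternating length ending on an up-step vs a down-step at each position: up/down = 1/1, 2/1, 2/3, 4/1, 2/5, 6/5, 6/1, 2/7, 8/7, 2/9, 10/9, 10/7, 10/7, 10/7, 10/7, 1/11, 12/11, 12/13, 12/13, 14/11.
The maximum over both is 14; one such subsequence is -3, 30, 4, 35, 2, 20, -1, 3, -1, 1, -3, 7, 4, 27.

14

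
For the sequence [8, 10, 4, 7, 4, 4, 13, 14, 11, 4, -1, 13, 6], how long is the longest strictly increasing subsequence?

Let dp[i] be the longest increasing subsequence ending at position i. Then dp = [1, 2, 1, 2, 1, 1, 3, 4, 3, 1, 1, 4, 2].
The maximum is 4; one witness is 8, 10, 13, 14 at positions 1,2,7,8.

4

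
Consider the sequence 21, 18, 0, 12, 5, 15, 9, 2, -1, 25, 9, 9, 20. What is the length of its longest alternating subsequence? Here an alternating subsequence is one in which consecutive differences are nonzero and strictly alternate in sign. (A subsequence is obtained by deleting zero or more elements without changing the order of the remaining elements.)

Track the best alternating length ending on an up-step vs a down-step at each position: up/down = 1/1, 1/2, 1/2, 3/2, 3/4, 5/2, 5/6, 3/6, 1/6, 7/1, 7/8, 7/8, 9/8.
The maximum over both is 9; one such subsequence is 21, 0, 12, 5, 15, 9, 25, 9, 20.

9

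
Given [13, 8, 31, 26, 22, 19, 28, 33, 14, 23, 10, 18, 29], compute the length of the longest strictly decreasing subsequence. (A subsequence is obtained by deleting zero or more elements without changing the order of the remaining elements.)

6

One longest decreasing subsequence is 31, 26, 22, 19, 14, 10 (positions 3,4,5,6,9,11), of length 6; no longer one exists.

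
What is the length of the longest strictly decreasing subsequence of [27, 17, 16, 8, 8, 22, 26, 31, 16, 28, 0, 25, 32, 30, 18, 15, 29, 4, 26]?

6

Let dp[i] be the longest decreasing subsequence ending at position i. Then dp = [1, 2, 3, 4, 4, 2, 2, 1, 3, 2, 5, 3, 1, 2, 4, 5, 3, 6, 4].
The maximum is 6; one witness is 27, 26, 25, 18, 15, 4 at positions 1,7,12,15,16,18.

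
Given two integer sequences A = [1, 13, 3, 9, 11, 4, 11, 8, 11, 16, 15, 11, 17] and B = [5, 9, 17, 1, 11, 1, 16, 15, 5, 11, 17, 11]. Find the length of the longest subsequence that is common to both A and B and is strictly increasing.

A longest common strictly increasing subsequence is 9, 11, 16, 17 (length 4); it appears in order in both A and B, and no longer such subsequence exists.

4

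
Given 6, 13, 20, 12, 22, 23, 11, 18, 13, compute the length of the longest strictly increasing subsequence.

5

Let dp[i] be the longest increasing subsequence ending at position i. Then dp = [1, 2, 3, 2, 4, 5, 2, 3, 3].
The maximum is 5; one witness is 6, 13, 20, 22, 23 at positions 1,2,3,5,6.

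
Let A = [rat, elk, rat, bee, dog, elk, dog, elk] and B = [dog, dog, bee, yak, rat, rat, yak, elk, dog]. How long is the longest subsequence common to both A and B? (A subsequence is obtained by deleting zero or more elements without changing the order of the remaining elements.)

4

Backtracking the LCS table gives one alignment: rat (A1,B5) → rat (A3,B6) → elk (A6,B8) → dog (A7,B9).
So the longest common subsequence has length 4.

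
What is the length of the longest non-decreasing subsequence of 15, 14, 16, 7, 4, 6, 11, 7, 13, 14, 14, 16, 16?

8

One longest non-decreasing subsequence is 4, 6, 11, 13, 14, 14, 16, 16 (positions 5,6,7,9,10,11,12,13), of length 8; no longer one exists.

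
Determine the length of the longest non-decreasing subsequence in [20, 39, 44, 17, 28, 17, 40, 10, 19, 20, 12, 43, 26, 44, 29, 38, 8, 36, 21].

One longest non-decreasing subsequence is 17, 17, 19, 20, 26, 29, 38 (positions 4,6,9,10,13,15,16), of length 7; no longer one exists.

7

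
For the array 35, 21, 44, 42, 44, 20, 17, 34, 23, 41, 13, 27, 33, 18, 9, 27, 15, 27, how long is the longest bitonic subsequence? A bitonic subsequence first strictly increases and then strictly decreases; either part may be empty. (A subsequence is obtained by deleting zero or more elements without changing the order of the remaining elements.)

One longest bitonic subsequence is 35, 44, 42, 41, 33, 27, 15 (positions 1,3,4,10,13,16,17): it rises to 44 then falls. Length 7 is optimal.

7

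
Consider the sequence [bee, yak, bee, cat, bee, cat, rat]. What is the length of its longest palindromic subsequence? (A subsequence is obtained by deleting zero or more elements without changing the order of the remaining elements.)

3

One longest palindromic subsequence is cat bee cat (positions 4,5,6); it reads the same forward and backward, and the interval DP gives dp[1][7] = 3.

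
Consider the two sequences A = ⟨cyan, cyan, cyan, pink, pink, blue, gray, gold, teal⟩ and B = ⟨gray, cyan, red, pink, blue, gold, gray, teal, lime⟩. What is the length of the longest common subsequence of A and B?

5

Backtracking the LCS table gives one alignment: cyan (A1,B2) → pink (A5,B4) → blue (A6,B5) → gray (A7,B7) → teal (A9,B8).
So the longest common subsequence has length 5.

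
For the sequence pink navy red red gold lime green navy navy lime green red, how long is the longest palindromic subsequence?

6

Using dp[i][j] = 2 + dp[i+1][j−1] if the ends match, else max(dp[i+1][j], dp[i][j−1]):
dp[1][12] = 6. A witness is red green navy navy green red at positions 3,7,8,9,11,12.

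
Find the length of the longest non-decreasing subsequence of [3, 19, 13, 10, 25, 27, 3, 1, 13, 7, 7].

Scanning left to right, the best length ending at each element is: 3→1, 19→2, 13→2, 10→2, 25→3, 27→4, 3→2, 1→1, 13→3, 7→3, 7→4.
So the longest non-decreasing subsequence has length 4, e.g. 3, 19, 25, 27.

4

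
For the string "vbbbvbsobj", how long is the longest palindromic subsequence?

5

Using dp[i][j] = 2 + dp[i+1][j−1] if the ends match, else max(dp[i+1][j], dp[i][j−1]):
dp[1][10] = 5. A witness is bbvbb at positions 3,4,5,6,9.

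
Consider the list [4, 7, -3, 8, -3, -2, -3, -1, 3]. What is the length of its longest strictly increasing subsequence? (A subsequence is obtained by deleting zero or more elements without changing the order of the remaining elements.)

4

Let dp[i] be the longest increasing subsequence ending at position i. Then dp = [1, 2, 1, 3, 1, 2, 1, 3, 4].
The maximum is 4; one witness is -3, -2, -1, 3 at positions 3,6,8,9.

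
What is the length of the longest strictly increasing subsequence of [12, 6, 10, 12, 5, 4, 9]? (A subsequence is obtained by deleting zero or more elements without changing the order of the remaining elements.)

3

One longest increasing subsequence is 6, 10, 12 (positions 2,3,4), of length 3; no longer one exists.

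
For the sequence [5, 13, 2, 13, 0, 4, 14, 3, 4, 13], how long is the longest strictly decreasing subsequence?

Scanning left to right, the best length ending at each element is: 5→1, 13→1, 2→2, 13→1, 0→3, 4→2, 14→1, 3→3, 4→2, 13→2.
So the longest decreasing subsequence has length 3, e.g. 5, 2, 0.

3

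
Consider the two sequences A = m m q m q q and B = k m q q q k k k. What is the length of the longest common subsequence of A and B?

4

A longest common subsequence is mqqq (length 4); the LCS DP confirms no longer common subsequence exists.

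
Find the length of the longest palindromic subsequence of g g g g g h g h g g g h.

Using dp[i][j] = 2 + dp[i+1][j−1] if the ends match, else max(dp[i+1][j], dp[i][j−1]):
dp[1][12] = 9. A witness is ggghghggg at positions 3,4,5,6,7,8,9,10,11.

9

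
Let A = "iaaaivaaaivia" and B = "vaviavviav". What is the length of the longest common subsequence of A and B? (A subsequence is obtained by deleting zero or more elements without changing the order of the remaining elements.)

6

A longest common subsequence is iavvia (length 6); the LCS DP confirms no longer common subsequence exists.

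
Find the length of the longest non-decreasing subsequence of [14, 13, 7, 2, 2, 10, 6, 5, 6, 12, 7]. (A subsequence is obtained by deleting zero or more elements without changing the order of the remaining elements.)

Let dp[i] be the longest non-decreasing subsequence ending at position i. Then dp = [1, 1, 1, 1, 2, 3, 3, 3, 4, 5, 5].
The maximum is 5; one witness is 2, 2, 6, 6, 12 at positions 4,5,7,9,10.

5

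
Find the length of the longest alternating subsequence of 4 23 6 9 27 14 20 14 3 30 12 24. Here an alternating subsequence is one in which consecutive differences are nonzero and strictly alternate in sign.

10

A longest alternating subsequence is 4, 23, 6, 27, 14, 20, 14, 30, 12, 24 (positions 1,2,3,5,6,7,8,10,11,12); its 9 consecutive differences strictly alternate in sign, and length 10 is optimal.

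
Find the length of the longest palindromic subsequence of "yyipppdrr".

3

Using dp[i][j] = 2 + dp[i+1][j−1] if the ends match, else max(dp[i+1][j], dp[i][j−1]):
dp[1][9] = 3. A witness is ppp at positions 4,5,6.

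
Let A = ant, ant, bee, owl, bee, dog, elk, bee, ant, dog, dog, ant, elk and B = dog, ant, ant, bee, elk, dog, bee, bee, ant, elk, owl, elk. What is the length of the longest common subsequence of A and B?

7

A longest common subsequence is ant, ant, bee, bee, bee, ant, elk (length 7); the LCS DP confirms no longer common subsequence exists.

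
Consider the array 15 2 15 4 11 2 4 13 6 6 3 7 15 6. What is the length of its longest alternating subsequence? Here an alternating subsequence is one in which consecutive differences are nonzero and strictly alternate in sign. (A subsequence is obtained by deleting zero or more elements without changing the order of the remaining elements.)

A longest alternating subsequence is 15, 2, 15, 4, 11, 2, 13, 6, 7, 6 (positions 1,2,3,4,5,6,8,9,12,14); its 9 consecutive differences strictly alternate in sign, and length 10 is optimal.

10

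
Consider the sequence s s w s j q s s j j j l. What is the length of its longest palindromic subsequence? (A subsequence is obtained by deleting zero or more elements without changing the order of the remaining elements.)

5

One longest palindromic subsequence is ssqss (positions 2,4,6,7,8); it reads the same forward and backward, and the interval DP gives dp[1][12] = 5.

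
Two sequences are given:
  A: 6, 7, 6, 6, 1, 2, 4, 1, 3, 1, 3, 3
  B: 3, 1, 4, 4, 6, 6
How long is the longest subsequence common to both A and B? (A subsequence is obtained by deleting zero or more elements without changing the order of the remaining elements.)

A longest common subsequence is 6, 6 (length 2); the LCS DP confirms no longer common subsequence exists.

2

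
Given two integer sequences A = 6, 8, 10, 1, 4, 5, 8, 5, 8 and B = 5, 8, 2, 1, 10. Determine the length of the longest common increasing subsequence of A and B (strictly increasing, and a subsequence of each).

For each value that appears in both, track the longest common increasing run ending there.
The best achievable length is 2; one witness is 5, 8 (A-positions 6,7, B-positions 1,2).

2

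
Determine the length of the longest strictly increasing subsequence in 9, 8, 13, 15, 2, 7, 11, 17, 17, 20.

One longest increasing subsequence is 9, 13, 15, 17, 20 (positions 1,3,4,8,10), of length 5; no longer one exists.

5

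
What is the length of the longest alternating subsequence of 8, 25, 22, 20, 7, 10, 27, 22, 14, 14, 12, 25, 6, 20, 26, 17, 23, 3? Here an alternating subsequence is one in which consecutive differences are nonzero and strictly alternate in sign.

Track the best alternating length ending on an up-step vs a down-step at each position: up/down = 1/1, 2/1, 2/3, 2/3, 1/3, 4/3, 4/1, 4/5, 4/5, 4/5, 4/5, 6/5, 1/7, 8/7, 8/5, 8/9, 10/9, 1/11.
The maximum over both is 11; one such subsequence is 8, 25, 22, 27, 22, 25, 6, 20, 17, 23, 3.

11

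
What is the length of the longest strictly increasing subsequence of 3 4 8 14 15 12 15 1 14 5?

Let dp[i] be the longest increasing subsequence ending at position i. Then dp = [1, 2, 3, 4, 5, 4, 5, 1, 5, 3].
The maximum is 5; one witness is 3, 4, 8, 14, 15 at positions 1,2,3,4,5.

5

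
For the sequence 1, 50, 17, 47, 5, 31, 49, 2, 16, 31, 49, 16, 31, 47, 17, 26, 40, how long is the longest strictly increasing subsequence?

Scanning left to right, the best length ending at each element is: 1→1, 50→2, 17→2, 47→3, 5→2, 31→3, 49→4, 2→2, 16→3, 31→4, 49→5, 16→3, 31→4, 47→5, 17→4, 26→5, 40→6.
So the longest increasing subsequence has length 6, e.g. 1, 5, 16, 17, 26, 40.

6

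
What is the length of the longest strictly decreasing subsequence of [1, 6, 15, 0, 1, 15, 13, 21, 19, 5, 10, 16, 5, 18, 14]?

4

One longest decreasing subsequence is 15, 13, 10, 5 (positions 3,7,11,13), of length 4; no longer one exists.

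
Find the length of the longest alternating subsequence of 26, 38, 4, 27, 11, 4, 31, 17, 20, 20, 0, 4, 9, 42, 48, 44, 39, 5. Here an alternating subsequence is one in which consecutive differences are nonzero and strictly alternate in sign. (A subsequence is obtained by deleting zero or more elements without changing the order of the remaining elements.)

11

Track the best alternating length ending on an up-step vs a down-step at each position: up/down = 1/1, 2/1, 1/3, 4/3, 4/5, 1/5, 6/3, 6/7, 8/7, 8/7, 1/9, 10/9, 10/9, 10/1, 10/1, 10/11, 10/11, 10/11.
The maximum over both is 11; one such subsequence is 26, 38, 4, 27, 11, 31, 17, 20, 0, 48, 44.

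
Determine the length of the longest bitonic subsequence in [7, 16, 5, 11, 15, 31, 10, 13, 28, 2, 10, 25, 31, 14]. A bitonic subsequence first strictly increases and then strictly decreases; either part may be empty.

7

Let inc[i] be the LIS ending at i and dec[i] the longest strictly decreasing subsequence starting at i. inc = [1, 2, 1, 2, 3, 4, 2, 3, 4, 1, 2, 4, 5, 4], dec = [3, 4, 2, 3, 3, 4, 2, 2, 3, 1, 1, 2, 2, 1].
max_i inc[i]+dec[i]−1 = 7, with one witness 7, 11, 15, 31, 28, 25, 14.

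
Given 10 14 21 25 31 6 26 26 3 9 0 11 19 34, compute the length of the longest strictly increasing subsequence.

6

Scanning left to right, the best length ending at each element is: 10→1, 14→2, 21→3, 25→4, 31→5, 6→1, 26→5, 26→5, 3→1, 9→2, 0→1, 11→3, 19→4, 34→6.
So the longest increasing subsequence has length 6, e.g. 10, 14, 21, 25, 31, 34.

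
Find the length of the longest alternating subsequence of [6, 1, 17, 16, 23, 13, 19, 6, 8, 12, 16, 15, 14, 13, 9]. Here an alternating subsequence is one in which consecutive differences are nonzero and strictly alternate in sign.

Track the best alternating length ending on an up-step vs a down-step at each position: up/down = 1/1, 1/2, 3/1, 3/4, 5/1, 3/6, 7/6, 3/8, 9/8, 9/8, 9/8, 9/10, 9/10, 9/10, 9/10.
The maximum over both is 10; one such subsequence is 6, 1, 17, 16, 23, 13, 19, 6, 16, 15.

10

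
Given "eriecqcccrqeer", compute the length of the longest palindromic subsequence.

One longest palindromic subsequence is reqcccqer (positions 2,4,6,7,8,9,11,13,14); it reads the same forward and backward, and the interval DP gives dp[1][14] = 9.

9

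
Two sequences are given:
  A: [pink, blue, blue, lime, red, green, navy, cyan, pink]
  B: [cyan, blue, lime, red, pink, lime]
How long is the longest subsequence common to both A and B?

4

Backtracking the LCS table gives one alignment: blue (A3,B2) → lime (A4,B3) → red (A5,B4) → pink (A9,B5).
So the longest common subsequence has length 4.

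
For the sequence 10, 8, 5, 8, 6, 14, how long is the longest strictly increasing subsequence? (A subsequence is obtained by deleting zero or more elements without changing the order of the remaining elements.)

Scanning left to right, the best length ending at each element is: 10→1, 8→1, 5→1, 8→2, 6→2, 14→3.
So the longest increasing subsequence has length 3, e.g. 5, 8, 14.

3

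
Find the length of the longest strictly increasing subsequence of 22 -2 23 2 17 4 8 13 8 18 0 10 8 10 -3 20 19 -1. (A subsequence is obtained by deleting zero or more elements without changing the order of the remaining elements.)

7

One longest increasing subsequence is -2, 2, 4, 8, 13, 18, 20 (positions 2,4,6,7,8,10,16), of length 7; no longer one exists.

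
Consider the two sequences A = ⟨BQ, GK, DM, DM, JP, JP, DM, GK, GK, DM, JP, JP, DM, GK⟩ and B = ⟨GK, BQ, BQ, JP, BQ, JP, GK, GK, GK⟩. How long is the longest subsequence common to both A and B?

6

A longest common subsequence is BQ, JP, JP, GK, GK, GK (length 6); the LCS DP confirms no longer common subsequence exists.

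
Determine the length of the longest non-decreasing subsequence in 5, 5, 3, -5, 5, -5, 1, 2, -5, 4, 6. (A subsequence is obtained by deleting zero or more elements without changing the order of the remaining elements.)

Scanning left to right, the best length ending at each element is: 5→1, 5→2, 3→1, -5→1, 5→3, -5→2, 1→3, 2→4, -5→3, 4→5, 6→6.
So the longest non-decreasing subsequence has length 6, e.g. -5, -5, 1, 2, 4, 6.

6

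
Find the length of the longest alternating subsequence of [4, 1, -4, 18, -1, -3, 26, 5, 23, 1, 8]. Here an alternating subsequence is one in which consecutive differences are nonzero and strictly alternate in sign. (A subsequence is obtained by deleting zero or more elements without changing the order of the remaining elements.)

A longest alternating subsequence is 4, 1, 18, -1, 26, 5, 23, 1, 8 (positions 1,2,4,5,7,8,9,10,11); its 8 consecutive differences strictly alternate in sign, and length 9 is optimal.

9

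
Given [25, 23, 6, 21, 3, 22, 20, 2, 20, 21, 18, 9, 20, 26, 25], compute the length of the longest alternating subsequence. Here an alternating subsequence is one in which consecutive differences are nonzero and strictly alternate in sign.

10

A longest alternating subsequence is 25, 6, 21, 3, 22, 2, 20, 18, 26, 25 (positions 1,3,4,5,6,8,9,11,14,15); its 9 consecutive differences strictly alternate in sign, and length 10 is optimal.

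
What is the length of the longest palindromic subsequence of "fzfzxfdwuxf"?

One longest palindromic subsequence is fxuxf (positions 1,5,9,10,11); it reads the same forward and backward, and the interval DP gives dp[1][11] = 5.

5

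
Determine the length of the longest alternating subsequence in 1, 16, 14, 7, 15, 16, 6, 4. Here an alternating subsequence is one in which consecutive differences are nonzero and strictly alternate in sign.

5

Track the best alternating length ending on an up-step vs a down-step at each position: up/down = 1/1, 2/1, 2/3, 2/3, 4/3, 4/1, 2/5, 2/5.
The maximum over both is 5; one such subsequence is 1, 16, 14, 15, 6.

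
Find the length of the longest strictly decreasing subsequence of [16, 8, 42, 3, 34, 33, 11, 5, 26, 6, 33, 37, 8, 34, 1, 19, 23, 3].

Let dp[i] be the longest decreasing subsequence ending at position i. Then dp = [1, 2, 1, 3, 2, 3, 4, 5, 4, 5, 3, 2, 5, 3, 6, 5, 5, 6].
The maximum is 6; one witness is 42, 34, 33, 11, 5, 1 at positions 3,5,6,7,8,15.

6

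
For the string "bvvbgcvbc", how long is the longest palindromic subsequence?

Using dp[i][j] = 2 + dp[i+1][j−1] if the ends match, else max(dp[i+1][j], dp[i][j−1]):
dp[1][9] = 5. A witness is bvcvb at positions 1,2,6,7,8.

5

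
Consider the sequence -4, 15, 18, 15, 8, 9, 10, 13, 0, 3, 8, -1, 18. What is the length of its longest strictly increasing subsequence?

6

Let dp[i] be the longest increasing subsequence ending at position i. Then dp = [1, 2, 3, 2, 2, 3, 4, 5, 2, 3, 4, 2, 6].
The maximum is 6; one witness is -4, 8, 9, 10, 13, 18 at positions 1,5,6,7,8,13.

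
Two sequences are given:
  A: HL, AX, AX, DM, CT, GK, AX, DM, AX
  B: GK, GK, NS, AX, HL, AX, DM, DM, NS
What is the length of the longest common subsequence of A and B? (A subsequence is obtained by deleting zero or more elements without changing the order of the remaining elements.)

Backtracking the LCS table gives one alignment: HL (A1,B5) → AX (A3,B6) → DM (A4,B7) → DM (A8,B8).
So the longest common subsequence has length 4.

4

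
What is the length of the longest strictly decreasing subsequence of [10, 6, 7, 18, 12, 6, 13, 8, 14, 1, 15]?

4

Let dp[i] be the longest decreasing subsequence ending at position i. Then dp = [1, 2, 2, 1, 2, 3, 2, 3, 2, 4, 2].
The maximum is 4; one witness is 10, 7, 6, 1 at positions 1,3,6,10.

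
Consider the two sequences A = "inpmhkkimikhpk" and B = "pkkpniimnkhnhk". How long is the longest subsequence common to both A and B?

8

Backtracking the LCS table gives one alignment: p (A3,B1) → k (A6,B2) → k (A7,B3) → i (A8,B7) → m (A9,B8) → k (A11,B10) → h (A12,B13) → k (A14,B14).
So the longest common subsequence has length 8.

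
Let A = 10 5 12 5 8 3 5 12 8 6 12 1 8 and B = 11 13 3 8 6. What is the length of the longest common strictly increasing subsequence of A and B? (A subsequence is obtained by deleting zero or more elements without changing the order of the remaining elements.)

2

A longest common strictly increasing subsequence is 3, 8 (length 2); it appears in order in both A and B, and no longer such subsequence exists.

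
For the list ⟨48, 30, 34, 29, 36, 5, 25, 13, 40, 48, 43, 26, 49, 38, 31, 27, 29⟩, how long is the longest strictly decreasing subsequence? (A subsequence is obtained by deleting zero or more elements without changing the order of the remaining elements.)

One longest decreasing subsequence is 48, 30, 29, 25, 13 (positions 1,2,4,7,8), of length 5; no longer one exists.

5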